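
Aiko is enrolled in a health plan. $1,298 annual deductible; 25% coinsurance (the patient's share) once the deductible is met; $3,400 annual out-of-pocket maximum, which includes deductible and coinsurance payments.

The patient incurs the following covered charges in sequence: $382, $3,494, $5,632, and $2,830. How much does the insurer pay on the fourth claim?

$2,780.50

Claim 1 — $382: entire amount goes to the deductible. Patient pays $382; OOP now $382. Insurer: $382 − $382 = $0.
Claim 2 — $3,494: $916 to deductible, leaving $2,578; patient's 25% is $644.50. Cost to patient: $1,560.50. OOP to date $1,942.50. Plan pays $3,494 − $1,560.50 = $1,933.50.
Claim 3 — $5,632: deductible met; 25% of $5,632 = $1,408. Cost to patient: $1,408. OOP to date $3,350.50. Insurer: $5,632 − $1,408 = $4,224.
Claim 4 — $2,830: 25% coinsurance on $2,830 = $707.50. That would push OOP to $4,058, over the $3,400 cap, so patient pays $3,400 − $3,350.50 = $49.50. Insurer: $2,830 − $49.50 = $2,780.50.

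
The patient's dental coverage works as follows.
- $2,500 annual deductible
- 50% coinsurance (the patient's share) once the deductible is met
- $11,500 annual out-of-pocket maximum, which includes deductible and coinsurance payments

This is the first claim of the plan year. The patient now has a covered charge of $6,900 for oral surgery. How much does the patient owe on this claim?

$4,700

The full $2,500 deductible is still open; $2,500 of this bill applies to it.
The remaining $4,400 (= $6,900 − $2,500) moves to coinsurance.
Coinsurance: $4,400 × 50% = $2,200.
So the patient owes $2,500 + $2,200 = $4,700 before any cap.
Year-to-date out-of-pocket becomes $0 + $4,700 = $4,700, still under the $11,500 maximum, so no cap applies.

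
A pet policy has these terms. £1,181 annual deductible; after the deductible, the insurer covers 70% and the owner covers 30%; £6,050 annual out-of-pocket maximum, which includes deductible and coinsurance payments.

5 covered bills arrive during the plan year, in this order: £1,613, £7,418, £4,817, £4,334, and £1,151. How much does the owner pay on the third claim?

Claim 1 — £1,613: £1,181 to deductible, leaving £432; coinsurance £432 × 30% = £129.60. Owner owes £1,310.60 (running OOP £1,310.60).
Claim 2 — £7,418: 30% coinsurance on £7,418 = £2,225.40. Cost to owner: £2,225.40. OOP to date £3,536.
Claim 3 — £4,817: deductible already satisfied, so owner's share is 30% × £4,817 = £1,445.10. Owner owes £1,445.10 (running OOP £4,981.10).

£1,445.10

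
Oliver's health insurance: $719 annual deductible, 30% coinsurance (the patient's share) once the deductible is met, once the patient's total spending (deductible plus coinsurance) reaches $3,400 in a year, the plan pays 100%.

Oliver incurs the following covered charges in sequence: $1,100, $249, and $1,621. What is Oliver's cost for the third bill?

#1 ($1,100): $719 finishes the deductible; $381 goes to coinsurance; patient's 30% is $114.30. Cost to patient: $833.30. OOP to date $833.30.
#2 ($249): deductible already satisfied, so patient's share is 30% × $249 = $74.70. Patient pays $74.70; OOP now $908.
#3 ($1,621): 30% coinsurance on $1,621 = $486.30. Cost to patient: $486.30. OOP to date $1,394.30.

$486.30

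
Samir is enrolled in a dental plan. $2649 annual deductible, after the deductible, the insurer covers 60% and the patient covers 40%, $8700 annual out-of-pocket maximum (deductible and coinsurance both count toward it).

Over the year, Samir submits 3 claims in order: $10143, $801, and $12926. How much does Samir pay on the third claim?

Claim 1 — $10143: $2649 finishes the deductible; $7494 goes to coinsurance; coinsurance $7494 × 40% = $2997.60. Patient pays $5646.60; OOP now $5646.60.
Claim 2 — $801: deductible met; 40% of $801 = $320.40. Patient pays $320.40; OOP now $5967.
Claim 3 — $12926: 40% coinsurance on $12926 = $5170.40. That would push OOP to $11137.40, over the $8700 cap, so patient pays $8700 − $5967 = $2733.

$2733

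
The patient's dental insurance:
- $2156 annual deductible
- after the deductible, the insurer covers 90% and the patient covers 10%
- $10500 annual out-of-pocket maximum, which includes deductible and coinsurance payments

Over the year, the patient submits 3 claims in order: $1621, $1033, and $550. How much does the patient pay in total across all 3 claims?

Claim 1 — $1621: all of it applies to the deductible. Patient pays $1621; OOP now $1621.
Claim 2 — $1033: $535 to deductible, leaving $498; patient's 10% is $49.80. Patient pays $584.80; OOP now $2205.80.
Claim 3 — $550: 10% coinsurance on $550 = $55. Patient owes $55 (running OOP $2260.80).
Total paid by the patient: $1621 + $584.80 + $55 = $2260.80.

$2260.80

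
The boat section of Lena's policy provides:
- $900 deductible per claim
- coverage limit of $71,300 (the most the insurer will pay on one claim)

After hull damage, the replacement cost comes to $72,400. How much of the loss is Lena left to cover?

Less the $900 deductible: $72,400 − $900 = $71,500.
$71,500 exceeds the $71,300 limit, so the insurer pays the limit: $71,300.
Out of pocket: $72,400 − $71,300 = $1,100.

$1,100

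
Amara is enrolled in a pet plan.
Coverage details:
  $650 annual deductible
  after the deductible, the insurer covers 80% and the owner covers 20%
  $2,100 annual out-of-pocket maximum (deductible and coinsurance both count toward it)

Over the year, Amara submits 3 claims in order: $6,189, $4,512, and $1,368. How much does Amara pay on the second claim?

Bill 1, $6,189: deductible takes $650, $5,539 remains; coinsurance $5,539 × 20% = $1,107.80. Owner owes $1,757.80 (running OOP $1,757.80).
Bill 2, $4,512: deductible met; 20% of $4,512 = $902.40. OOP would hit $2,660.20 > $2,100, so the cap limits the owner to $2,100 − $1,757.80 = $342.20.

$342.20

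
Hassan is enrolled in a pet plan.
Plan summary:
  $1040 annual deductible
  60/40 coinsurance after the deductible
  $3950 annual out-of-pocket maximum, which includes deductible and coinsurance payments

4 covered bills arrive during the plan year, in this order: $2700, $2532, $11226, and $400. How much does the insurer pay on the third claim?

$9992.80

Claim 1 — $2700: $1040 to deductible, leaving $1660; coinsurance $1660 × 40% = $664. Owner pays $1704; OOP now $1704. Insurer: $2700 − $1704 = $996.
Claim 2 — $2532: 40% coinsurance on $2532 = $1012.80. Cost to owner: $1012.80. OOP to date $2716.80. Insurer: $2532 − $1012.80 = $1519.20.
Claim 3 — $11226: deductible met; 40% of $11226 = $4490.40. That would push OOP to $7207.20, over the $3950 cap, so owner pays $3950 − $2716.80 = $1233.20. Insurer: $11226 − $1233.20 = $9992.80.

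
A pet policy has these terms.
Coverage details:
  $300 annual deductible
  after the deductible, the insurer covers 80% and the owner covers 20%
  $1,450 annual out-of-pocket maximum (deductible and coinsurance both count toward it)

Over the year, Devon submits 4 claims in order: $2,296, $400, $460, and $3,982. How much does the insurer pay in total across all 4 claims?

#1 ($2,296): $300 finishes the deductible; $1,996 goes to coinsurance; coinsurance $1,996 × 20% = $399.20. Owner pays $699.20; OOP now $699.20. Plan pays $2,296 − $699.20 = $1,596.80.
#2 ($400): deductible already satisfied, so owner's share is 20% × $400 = $80. Owner owes $80 (running OOP $779.20). Plan pays $400 − $80 = $320.
#3 ($460): deductible met; 20% of $460 = $92. Cost to owner: $92. OOP to date $871.20. Plan pays $460 − $92 = $368.
#4 ($3,982): 20% coinsurance on $3,982 = $796.40. Adding that to $871.20 gives $1,667.60, past the $1,450 cap; owner pays only $1,450 − $871.20 = $578.80. Plan pays $3,982 − $578.80 = $3,403.20.
Insurer total = bills − owner's total = $7,138 − $1,450 = $5,688.

$5,688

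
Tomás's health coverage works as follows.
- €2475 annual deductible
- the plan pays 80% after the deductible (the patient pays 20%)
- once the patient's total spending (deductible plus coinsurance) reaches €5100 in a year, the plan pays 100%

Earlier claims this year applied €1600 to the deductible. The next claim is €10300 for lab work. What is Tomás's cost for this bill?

€2760

Remaining deductible: €2475 − €1600 = €875.
That leaves €10300 − €875 = €9425 for coinsurance.
Patient's 20% share of €9425 is €1885.
That puts the patient's cost at €875 + €1885 = €2760 before any cap.
Total out-of-pocket so far would be €1600 + €2760 = €4360, below the €5100 cap — no reduction.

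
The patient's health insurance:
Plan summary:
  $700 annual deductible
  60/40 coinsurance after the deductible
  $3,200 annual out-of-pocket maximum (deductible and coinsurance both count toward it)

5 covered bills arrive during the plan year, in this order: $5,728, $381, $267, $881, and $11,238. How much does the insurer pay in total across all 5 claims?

$15,295

Claim 1 ($5,728): $700 finishes the deductible; $5,028 goes to coinsurance; patient's 40% is $2,011.20. Cost to patient: $2,711.20. OOP to date $2,711.20. Plan pays $5,728 − $2,711.20 = $3,016.80.
Claim 2 ($381): 40% coinsurance on $381 = $152.40. Patient pays $152.40; OOP now $2,863.60. Plan pays $381 − $152.40 = $228.60.
Claim 3 ($267): 40% coinsurance on $267 = $106.80. Patient owes $106.80 (running OOP $2,970.40). Plan pays $267 − $106.80 = $160.20.
Claim 4 ($881): deductible already satisfied, so patient's share is 40% × $881 = $352.40. Adding that to $2,970.40 gives $3,322.80, past the $3,200 cap; patient pays only $3,200 − $2,970.40 = $229.60. Plan pays $881 − $229.60 = $651.40.
Claim 5 ($11,238): deductible met; 40% of $11,238 = $4,495.20. That would push OOP to $7,695.20, over the $3,200 cap, so patient pays $3,200 − $3,200 = $0. Insurer: $11,238 − $0 = $11,238.
Insurer total = bills − patient's total = $18,495 − $3,200 = $15,295.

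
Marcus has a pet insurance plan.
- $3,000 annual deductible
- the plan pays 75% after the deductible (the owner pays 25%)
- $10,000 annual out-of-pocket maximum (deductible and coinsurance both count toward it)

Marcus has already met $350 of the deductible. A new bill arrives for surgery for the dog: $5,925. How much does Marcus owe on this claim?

$3,468.75

$350 of the $3,000 deductible is already met, leaving $2,650.
After the $2,650 deductible portion, $5,925 − $2,650 = $3,275 is subject to coinsurance.
Owner's 25% share of $3,275 is $818.75.
Owner responsibility before any cap: $2,650 + $818.75 = $3,468.75.
Cumulative spending $350 + $3,468.75 = $3,818.75 stays under the $10,000 maximum.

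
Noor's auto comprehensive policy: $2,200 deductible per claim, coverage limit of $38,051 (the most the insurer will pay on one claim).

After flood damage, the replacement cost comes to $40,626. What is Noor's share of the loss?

After the deductible, $40,626 − $2,200 = $38,426 remains.
The $38,051 per-incident cap binds; insurer pays $38,051.
The policyholder bears the rest of the original loss: $40,626 − $38,051 = $2,575.

$2,575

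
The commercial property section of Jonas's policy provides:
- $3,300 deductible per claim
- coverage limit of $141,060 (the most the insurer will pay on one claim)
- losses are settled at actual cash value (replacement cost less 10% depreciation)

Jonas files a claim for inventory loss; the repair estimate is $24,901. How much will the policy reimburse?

Actual cash value after 10% depreciation: $24,901 × 90% = $22,410.90.
Subtract the deductible: $22,410.90 − $3,300 = $19,110.90.
That's under the $141,060 cap, so the insurer reimburses the full $19,110.90.

$19,110.90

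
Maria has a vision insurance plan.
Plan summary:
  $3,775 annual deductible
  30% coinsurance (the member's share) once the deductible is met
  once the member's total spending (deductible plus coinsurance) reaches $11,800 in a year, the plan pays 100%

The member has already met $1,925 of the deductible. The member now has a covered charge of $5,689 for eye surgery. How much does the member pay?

Deductible still to meet: $3,775 − $1,925 = $1,850.
That leaves $5,689 − $1,850 = $3,839 for coinsurance.
Member's 30% share of $3,839 is $1,151.70.
That puts the member's cost at $1,850 + $1,151.70 = $3,001.70 before any cap.
Year-to-date out-of-pocket becomes $1,925 + $3,001.70 = $4,926.70, still under the $11,800 maximum, so no cap applies.

$3,001.70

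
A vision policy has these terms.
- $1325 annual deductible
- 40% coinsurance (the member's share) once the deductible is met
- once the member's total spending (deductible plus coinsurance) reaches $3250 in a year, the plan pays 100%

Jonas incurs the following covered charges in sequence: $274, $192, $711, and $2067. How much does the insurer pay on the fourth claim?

$1151.40

#1 ($274): fully absorbed by the deductible. Member owes $274 (running OOP $274). Insurer: $274 − $274 = $0.
#2 ($192): fully absorbed by the deductible. Cost to member: $192. OOP to date $466. Insurer: $192 − $192 = $0.
#3 ($711): entire amount goes to the deductible. Member owes $711 (running OOP $1177). Insurer: $711 − $711 = $0.
#4 ($2067): deductible takes $148, $1919 remains; 40% of $1919 = $767.60. Cost to member: $915.60. OOP to date $2092.60. Plan pays $2067 − $915.60 = $1151.40.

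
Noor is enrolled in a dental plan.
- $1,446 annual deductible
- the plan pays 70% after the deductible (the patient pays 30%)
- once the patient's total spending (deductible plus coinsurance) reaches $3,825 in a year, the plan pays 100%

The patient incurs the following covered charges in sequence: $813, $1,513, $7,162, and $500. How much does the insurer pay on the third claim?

Claim 1 — $813: fully absorbed by the deductible. Cost to patient: $813. OOP to date $813. Insurer: $813 − $813 = $0.
Claim 2 — $1,513: $633 to deductible, leaving $880; 30% of $880 = $264. Cost to patient: $897. OOP to date $1,710. Plan pays $1,513 − $897 = $616.
Claim 3 — $7,162: deductible met; 30% of $7,162 = $2,148.60. That would push OOP to $3,858.60, over the $3,825 cap, so patient pays $3,825 − $1,710 = $2,115. Insurer: $7,162 − $2,115 = $5,047.

$5,047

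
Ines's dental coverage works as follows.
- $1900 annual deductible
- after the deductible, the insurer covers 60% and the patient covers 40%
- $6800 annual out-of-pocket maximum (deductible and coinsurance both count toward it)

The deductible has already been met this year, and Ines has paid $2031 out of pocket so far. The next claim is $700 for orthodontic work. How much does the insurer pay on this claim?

With the deductible met, the entire $700 is subject to coinsurance.
Coinsurance: $700 × 40% = $280.
Cumulative spending $2031 + $280 = $2311 stays under the $6800 maximum.
The plan picks up $700 − $280 = $420.

$420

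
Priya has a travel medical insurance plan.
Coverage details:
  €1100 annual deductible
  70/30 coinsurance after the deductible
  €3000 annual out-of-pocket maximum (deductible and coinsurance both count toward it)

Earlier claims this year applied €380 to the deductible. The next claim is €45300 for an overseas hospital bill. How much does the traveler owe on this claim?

€2620

€380 of the €1100 deductible is already met, leaving €720.
That leaves €45300 − €720 = €44580 for coinsurance.
Coinsurance: €44580 × 30% = €13374.
That puts the traveler's cost at €720 + €13374 = €14094 before any cap.
Year-to-date out-of-pocket would reach €380 + €14094 = €14474, above the €3000 maximum, so the traveler pays only €3000 − €380 = €2620.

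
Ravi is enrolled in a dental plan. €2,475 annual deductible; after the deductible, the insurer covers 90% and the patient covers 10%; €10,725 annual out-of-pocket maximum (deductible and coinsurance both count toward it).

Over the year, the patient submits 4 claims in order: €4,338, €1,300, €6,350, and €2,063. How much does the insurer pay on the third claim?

€5,715

Claim 1 (€4,338): €2,475 finishes the deductible; €1,863 goes to coinsurance; coinsurance €1,863 × 10% = €186.30. Cost to patient: €2,661.30. OOP to date €2,661.30. Plan pays €4,338 − €2,661.30 = €1,676.70.
Claim 2 (€1,300): 10% coinsurance on €1,300 = €130. Cost to patient: €130. OOP to date €2,791.30. Insurer: €1,300 − €130 = €1,170.
Claim 3 (€6,350): deductible met; 10% of €6,350 = €635. Patient owes €635 (running OOP €3,426.30). Insurer: €6,350 − €635 = €5,715.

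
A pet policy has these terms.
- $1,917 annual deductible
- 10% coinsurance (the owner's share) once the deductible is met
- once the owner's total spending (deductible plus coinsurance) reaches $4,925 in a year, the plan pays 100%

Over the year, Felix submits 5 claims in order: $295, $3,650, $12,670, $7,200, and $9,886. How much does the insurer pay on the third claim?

#1 ($295): entire amount goes to the deductible. Owner pays $295; OOP now $295. Insurer: $295 − $295 = $0.
#2 ($3,650): $1,622 finishes the deductible; $2,028 goes to coinsurance; coinsurance $2,028 × 10% = $202.80. Cost to owner: $1,824.80. OOP to date $2,119.80. Insurer: $3,650 − $1,824.80 = $1,825.20.
#3 ($12,670): deductible already satisfied, so owner's share is 10% × $12,670 = $1,267. Owner pays $1,267; OOP now $3,386.80. Plan pays $12,670 − $1,267 = $11,403.

$11,403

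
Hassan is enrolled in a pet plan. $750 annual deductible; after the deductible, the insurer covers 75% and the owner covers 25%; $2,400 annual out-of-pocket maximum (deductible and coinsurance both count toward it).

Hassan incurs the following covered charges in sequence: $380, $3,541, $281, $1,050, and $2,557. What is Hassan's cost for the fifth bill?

$524.50

Claim 1 ($380): all of it applies to the deductible. Cost to owner: $380. OOP to date $380.
Claim 2 ($3,541): $370 finishes the deductible; $3,171 goes to coinsurance; coinsurance $3,171 × 25% = $792.75. Owner owes $1,162.75 (running OOP $1,542.75).
Claim 3 ($281): deductible already satisfied, so owner's share is 25% × $281 = $70.25. Owner owes $70.25 (running OOP $1,613).
Claim 4 ($1,050): deductible already satisfied, so owner's share is 25% × $1,050 = $262.50. Owner owes $262.50 (running OOP $1,875.50).
Claim 5 ($2,557): 25% coinsurance on $2,557 = $639.25. That would push OOP to $2,514.75, over the $2,400 cap, so owner pays $2,400 − $1,875.50 = $524.50.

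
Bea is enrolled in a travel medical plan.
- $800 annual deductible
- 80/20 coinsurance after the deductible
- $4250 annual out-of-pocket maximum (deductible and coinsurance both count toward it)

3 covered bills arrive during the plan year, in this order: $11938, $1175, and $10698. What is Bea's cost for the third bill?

Claim 1 — $11938: deductible takes $800, $11138 remains; coinsurance $11138 × 20% = $2227.60. Traveler owes $3027.60 (running OOP $3027.60).
Claim 2 — $1175: 20% coinsurance on $1175 = $235. Cost to traveler: $235. OOP to date $3262.60.
Claim 3 — $10698: 20% coinsurance on $10698 = $2139.60. OOP would hit $5402.20 > $4250, so the cap limits the traveler to $4250 − $3262.60 = $987.40.

$987.40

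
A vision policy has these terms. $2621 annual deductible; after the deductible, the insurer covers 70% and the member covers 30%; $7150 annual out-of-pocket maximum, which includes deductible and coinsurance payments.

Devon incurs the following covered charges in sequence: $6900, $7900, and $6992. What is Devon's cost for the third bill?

$875.30

Claim 1 — $6900: $2621 to deductible, leaving $4279; member's 30% is $1283.70. Member pays $3904.70; OOP now $3904.70.
Claim 2 — $7900: deductible already satisfied, so member's share is 30% × $7900 = $2370. Member pays $2370; OOP now $6274.70.
Claim 3 — $6992: deductible already satisfied, so member's share is 30% × $6992 = $2097.60. Adding that to $6274.70 gives $8372.30, past the $7150 cap; member pays only $7150 − $6274.70 = $875.30.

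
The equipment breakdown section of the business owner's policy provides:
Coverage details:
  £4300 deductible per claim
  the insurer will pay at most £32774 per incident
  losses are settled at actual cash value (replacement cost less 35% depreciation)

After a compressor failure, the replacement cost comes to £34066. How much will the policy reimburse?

At 35% depreciation, ACV = £34066 − £11923.10 = £22142.90.
Subtract the deductible: £22142.90 − £4300 = £17842.90.
£17842.90 ≤ £32774, so the limit doesn't bind; insurer pays £17842.90.

£17842.90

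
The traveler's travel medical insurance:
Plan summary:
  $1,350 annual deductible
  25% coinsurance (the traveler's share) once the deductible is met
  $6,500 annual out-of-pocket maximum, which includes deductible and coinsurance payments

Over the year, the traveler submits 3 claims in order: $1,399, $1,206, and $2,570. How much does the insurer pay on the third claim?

#1 ($1,399): $1,350 finishes the deductible; $49 goes to coinsurance; 25% of $49 = $12.25. Traveler owes $1,362.25 (running OOP $1,362.25). Insurer: $1,399 − $1,362.25 = $36.75.
#2 ($1,206): 25% coinsurance on $1,206 = $301.50. Cost to traveler: $301.50. OOP to date $1,663.75. Insurer: $1,206 − $301.50 = $904.50.
#3 ($2,570): 25% coinsurance on $2,570 = $642.50. Cost to traveler: $642.50. OOP to date $2,306.25. Plan pays $2,570 − $642.50 = $1,927.50.

$1,927.50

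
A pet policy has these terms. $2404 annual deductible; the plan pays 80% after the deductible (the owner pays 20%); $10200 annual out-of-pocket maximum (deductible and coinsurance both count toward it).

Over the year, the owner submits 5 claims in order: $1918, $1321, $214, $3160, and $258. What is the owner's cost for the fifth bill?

Bill 1, $1918: all of it applies to the deductible. Owner pays $1918; OOP now $1918.
Bill 2, $1321: $486 to deductible, leaving $835; owner's 20% is $167. Cost to owner: $653. OOP to date $2571.
Bill 3, $214: 20% coinsurance on $214 = $42.80. Owner owes $42.80 (running OOP $2613.80).
Bill 4, $3160: 20% coinsurance on $3160 = $632. Cost to owner: $632. OOP to date $3245.80.
Bill 5, $258: deductible already satisfied, so owner's share is 20% × $258 = $51.60. Cost to owner: $51.60. OOP to date $3297.40.

$51.60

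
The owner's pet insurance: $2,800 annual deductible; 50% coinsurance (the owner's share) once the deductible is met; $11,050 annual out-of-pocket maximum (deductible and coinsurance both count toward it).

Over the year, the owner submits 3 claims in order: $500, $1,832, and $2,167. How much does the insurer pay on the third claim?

Claim 1 — $500: all of it applies to the deductible. Owner pays $500; OOP now $500. Plan pays $500 − $500 = $0.
Claim 2 — $1,832: entire amount goes to the deductible. Owner pays $1,832; OOP now $2,332. Insurer: $1,832 − $1,832 = $0.
Claim 3 — $2,167: deductible takes $468, $1,699 remains; coinsurance $1,699 × 50% = $849.50. Owner pays $1,317.50; OOP now $3,649.50. Plan pays $2,167 − $1,317.50 = $849.50.

$849.50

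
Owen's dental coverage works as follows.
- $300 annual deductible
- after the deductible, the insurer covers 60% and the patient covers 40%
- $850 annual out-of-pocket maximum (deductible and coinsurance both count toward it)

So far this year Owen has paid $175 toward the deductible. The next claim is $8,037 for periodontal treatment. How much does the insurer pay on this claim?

$7,362

$175 of the $300 deductible is already met, leaving $125.
The remaining $7,912 (= $8,037 − $125) moves to coinsurance.
40% of $7,912 = $3,164.80 falls to the patient.
So the patient owes $125 + $3,164.80 = $3,289.80 before any cap.
Year-to-date out-of-pocket would reach $175 + $3,289.80 = $3,464.80, above the $850 maximum, so the patient pays only $850 − $175 = $675.
Insurer pays the balance: $8,037 − $675 = $7,362.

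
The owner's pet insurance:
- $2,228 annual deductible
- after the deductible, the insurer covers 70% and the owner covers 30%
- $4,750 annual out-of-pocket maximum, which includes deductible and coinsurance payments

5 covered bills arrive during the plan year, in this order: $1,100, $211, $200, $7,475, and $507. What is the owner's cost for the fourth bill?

#1 ($1,100): all of it applies to the deductible. Owner owes $1,100 (running OOP $1,100).
#2 ($211): all of it applies to the deductible. Owner pays $211; OOP now $1,311.
#3 ($200): all of it applies to the deductible. Owner pays $200; OOP now $1,511.
#4 ($7,475): $717 finishes the deductible; $6,758 goes to coinsurance; owner's 30% is $2,027.40. Owner owes $2,744.40 (running OOP $4,255.40).

$2,744.40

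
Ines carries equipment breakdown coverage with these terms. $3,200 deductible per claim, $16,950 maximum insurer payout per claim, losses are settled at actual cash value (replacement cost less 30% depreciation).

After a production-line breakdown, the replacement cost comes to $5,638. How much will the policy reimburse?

Depreciate 30%: the covered value is $5,638 × 0.7 = $3,946.60.
Less the $3,200 deductible: $3,946.60 − $3,200 = $746.60.
That's under the $16,950 cap, so the insurer reimburses the full $746.60.

$746.60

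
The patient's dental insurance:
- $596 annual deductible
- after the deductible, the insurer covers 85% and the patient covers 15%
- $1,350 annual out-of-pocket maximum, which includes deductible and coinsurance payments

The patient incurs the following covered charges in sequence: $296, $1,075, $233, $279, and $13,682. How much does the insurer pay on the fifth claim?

$13,121.05

Claim 1 ($296): entire amount goes to the deductible. Patient owes $296 (running OOP $296). Plan pays $296 − $296 = $0.
Claim 2 ($1,075): $300 finishes the deductible; $775 goes to coinsurance; 15% of $775 = $116.25. Patient pays $416.25; OOP now $712.25. Plan pays $1,075 − $416.25 = $658.75.
Claim 3 ($233): deductible already satisfied, so patient's share is 15% × $233 = $34.95. Patient owes $34.95 (running OOP $747.20). Plan pays $233 − $34.95 = $198.05.
Claim 4 ($279): deductible met; 15% of $279 = $41.85. Patient owes $41.85 (running OOP $789.05). Plan pays $279 − $41.85 = $237.15.
Claim 5 ($13,682): deductible already satisfied, so patient's share is 15% × $13,682 = $2,052.30. Adding that to $789.05 gives $2,841.35, past the $1,350 cap; patient pays only $1,350 − $789.05 = $560.95. Plan pays $13,682 − $560.95 = $13,121.05.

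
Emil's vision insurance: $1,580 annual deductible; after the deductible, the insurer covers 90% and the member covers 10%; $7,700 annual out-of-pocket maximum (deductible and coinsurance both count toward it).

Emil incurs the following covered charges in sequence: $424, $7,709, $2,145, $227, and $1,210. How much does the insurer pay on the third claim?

Claim 1 ($424): fully absorbed by the deductible. Cost to member: $424. OOP to date $424. Insurer: $424 − $424 = $0.
Claim 2 ($7,709): $1,156 to deductible, leaving $6,553; coinsurance $6,553 × 10% = $655.30. Cost to member: $1,811.30. OOP to date $2,235.30. Insurer: $7,709 − $1,811.30 = $5,897.70.
Claim 3 ($2,145): deductible already satisfied, so member's share is 10% × $2,145 = $214.50. Member owes $214.50 (running OOP $2,449.80). Insurer: $2,145 − $214.50 = $1,930.50.

$1,930.50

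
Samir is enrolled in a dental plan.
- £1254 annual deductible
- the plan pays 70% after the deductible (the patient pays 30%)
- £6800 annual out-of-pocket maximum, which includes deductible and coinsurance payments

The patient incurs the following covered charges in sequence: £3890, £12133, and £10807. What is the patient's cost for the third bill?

Bill 1, £3890: £1254 to deductible, leaving £2636; 30% of £2636 = £790.80. Patient owes £2044.80 (running OOP £2044.80).
Bill 2, £12133: deductible already satisfied, so patient's share is 30% × £12133 = £3639.90. Patient owes £3639.90 (running OOP £5684.70).
Bill 3, £10807: deductible already satisfied, so patient's share is 30% × £10807 = £3242.10. Adding that to £5684.70 gives £8926.80, past the £6800 cap; patient pays only £6800 − £5684.70 = £1115.30.

£1115.30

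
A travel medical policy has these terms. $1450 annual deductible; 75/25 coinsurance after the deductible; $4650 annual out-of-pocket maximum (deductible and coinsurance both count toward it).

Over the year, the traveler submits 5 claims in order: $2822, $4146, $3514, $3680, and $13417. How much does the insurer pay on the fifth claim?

$13395

#1 ($2822): deductible takes $1450, $1372 remains; 25% of $1372 = $343. Cost to traveler: $1793. OOP to date $1793. Insurer: $2822 − $1793 = $1029.
#2 ($4146): deductible met; 25% of $4146 = $1036.50. Cost to traveler: $1036.50. OOP to date $2829.50. Insurer: $4146 − $1036.50 = $3109.50.
#3 ($3514): deductible already satisfied, so traveler's share is 25% × $3514 = $878.50. Traveler owes $878.50 (running OOP $3708). Plan pays $3514 − $878.50 = $2635.50.
#4 ($3680): deductible met; 25% of $3680 = $920. Traveler pays $920; OOP now $4628. Insurer: $3680 − $920 = $2760.
#5 ($13417): deductible met; 25% of $13417 = $3354.25. That would push OOP to $7982.25, over the $4650 cap, so traveler pays $4650 − $4628 = $22. Plan pays $13417 − $22 = $13395.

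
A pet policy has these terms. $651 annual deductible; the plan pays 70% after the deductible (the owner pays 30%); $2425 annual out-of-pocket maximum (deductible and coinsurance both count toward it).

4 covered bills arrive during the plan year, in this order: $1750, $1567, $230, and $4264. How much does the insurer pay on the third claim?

$161

#1 ($1750): deductible takes $651, $1099 remains; coinsurance $1099 × 30% = $329.70. Owner owes $980.70 (running OOP $980.70). Insurer: $1750 − $980.70 = $769.30.
#2 ($1567): deductible met; 30% of $1567 = $470.10. Owner pays $470.10; OOP now $1450.80. Plan pays $1567 − $470.10 = $1096.90.
#3 ($230): deductible already satisfied, so owner's share is 30% × $230 = $69. Owner pays $69; OOP now $1519.80. Plan pays $230 − $69 = $161.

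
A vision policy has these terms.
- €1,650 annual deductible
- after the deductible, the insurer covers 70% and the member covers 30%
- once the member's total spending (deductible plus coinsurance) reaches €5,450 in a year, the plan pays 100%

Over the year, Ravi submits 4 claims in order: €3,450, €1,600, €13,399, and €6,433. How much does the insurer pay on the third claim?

Bill 1, €3,450: deductible takes €1,650, €1,800 remains; member's 30% is €540. Cost to member: €2,190. OOP to date €2,190. Insurer: €3,450 − €2,190 = €1,260.
Bill 2, €1,600: deductible met; 30% of €1,600 = €480. Cost to member: €480. OOP to date €2,670. Plan pays €1,600 − €480 = €1,120.
Bill 3, €13,399: 30% coinsurance on €13,399 = €4,019.70. That would push OOP to €6,689.70, over the €5,450 cap, so member pays €5,450 − €2,670 = €2,780. Plan pays €13,399 − €2,780 = €10,619.

€10,619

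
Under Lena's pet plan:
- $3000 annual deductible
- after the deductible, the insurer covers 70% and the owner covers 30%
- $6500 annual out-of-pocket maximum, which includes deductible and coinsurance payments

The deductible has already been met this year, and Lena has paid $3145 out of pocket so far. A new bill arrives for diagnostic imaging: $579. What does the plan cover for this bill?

$405.30

With the deductible met, the entire $579 is subject to coinsurance.
Owner's 30% share of $579 is $173.70.
Year-to-date out-of-pocket becomes $3145 + $173.70 = $3318.70, still under the $6500 maximum, so no cap applies.
The plan picks up $579 − $173.70 = $405.30.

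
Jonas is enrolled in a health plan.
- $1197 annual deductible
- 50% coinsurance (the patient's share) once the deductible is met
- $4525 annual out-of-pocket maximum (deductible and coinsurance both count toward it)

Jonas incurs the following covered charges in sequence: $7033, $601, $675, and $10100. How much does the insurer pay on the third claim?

$565.50

Bill 1, $7033: $1197 to deductible, leaving $5836; coinsurance $5836 × 50% = $2918. Patient owes $4115 (running OOP $4115). Insurer: $7033 − $4115 = $2918.
Bill 2, $601: deductible met; 50% of $601 = $300.50. Patient owes $300.50 (running OOP $4415.50). Insurer: $601 − $300.50 = $300.50.
Bill 3, $675: 50% coinsurance on $675 = $337.50. OOP would hit $4753 > $4525, so the cap limits the patient to $4525 − $4415.50 = $109.50. Plan pays $675 − $109.50 = $565.50.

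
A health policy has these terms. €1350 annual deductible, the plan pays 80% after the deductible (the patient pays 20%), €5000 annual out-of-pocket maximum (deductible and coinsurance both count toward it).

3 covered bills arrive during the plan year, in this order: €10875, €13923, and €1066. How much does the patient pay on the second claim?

Claim 1 — €10875: €1350 finishes the deductible; €9525 goes to coinsurance; patient's 20% is €1905. Patient owes €3255 (running OOP €3255).
Claim 2 — €13923: deductible met; 20% of €13923 = €2784.60. OOP would hit €6039.60 > €5000, so the cap limits the patient to €5000 − €3255 = €1745.

€1745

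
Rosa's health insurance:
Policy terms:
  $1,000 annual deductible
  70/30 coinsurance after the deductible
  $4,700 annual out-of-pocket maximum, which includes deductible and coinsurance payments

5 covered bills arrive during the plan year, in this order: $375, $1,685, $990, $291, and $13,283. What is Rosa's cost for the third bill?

$297

Claim 1 — $375: fully absorbed by the deductible. Patient pays $375; OOP now $375.
Claim 2 — $1,685: $625 finishes the deductible; $1,060 goes to coinsurance; patient's 30% is $318. Cost to patient: $943. OOP to date $1,318.
Claim 3 — $990: 30% coinsurance on $990 = $297. Patient pays $297; OOP now $1,615.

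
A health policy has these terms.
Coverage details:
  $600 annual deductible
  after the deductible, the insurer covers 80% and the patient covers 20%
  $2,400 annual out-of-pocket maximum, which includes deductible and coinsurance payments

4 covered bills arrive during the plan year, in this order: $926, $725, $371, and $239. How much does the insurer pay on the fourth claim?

$191.20

Claim 1 — $926: $600 to deductible, leaving $326; patient's 20% is $65.20. Cost to patient: $665.20. OOP to date $665.20. Insurer: $926 − $665.20 = $260.80.
Claim 2 — $725: deductible met; 20% of $725 = $145. Cost to patient: $145. OOP to date $810.20. Insurer: $725 − $145 = $580.
Claim 3 — $371: 20% coinsurance on $371 = $74.20. Patient pays $74.20; OOP now $884.40. Plan pays $371 − $74.20 = $296.80.
Claim 4 — $239: deductible already satisfied, so patient's share is 20% × $239 = $47.80. Patient owes $47.80 (running OOP $932.20). Plan pays $239 − $47.80 = $191.20.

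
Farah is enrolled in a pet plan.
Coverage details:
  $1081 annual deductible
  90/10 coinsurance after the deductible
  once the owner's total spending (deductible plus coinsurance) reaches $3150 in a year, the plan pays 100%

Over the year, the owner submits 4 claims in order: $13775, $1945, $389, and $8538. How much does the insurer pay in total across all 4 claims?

Claim 1 — $13775: deductible takes $1081, $12694 remains; 10% of $12694 = $1269.40. Owner pays $2350.40; OOP now $2350.40. Plan pays $13775 − $2350.40 = $11424.60.
Claim 2 — $1945: 10% coinsurance on $1945 = $194.50. Cost to owner: $194.50. OOP to date $2544.90. Plan pays $1945 − $194.50 = $1750.50.
Claim 3 — $389: deductible met; 10% of $389 = $38.90. Cost to owner: $38.90. OOP to date $2583.80. Plan pays $389 − $38.90 = $350.10.
Claim 4 — $8538: deductible already satisfied, so owner's share is 10% × $8538 = $853.80. OOP would hit $3437.60 > $3150, so the cap limits the owner to $3150 − $2583.80 = $566.20. Plan pays $8538 − $566.20 = $7971.80.
Insurer total = bills − owner's total = $24647 − $3150 = $21497.

$21497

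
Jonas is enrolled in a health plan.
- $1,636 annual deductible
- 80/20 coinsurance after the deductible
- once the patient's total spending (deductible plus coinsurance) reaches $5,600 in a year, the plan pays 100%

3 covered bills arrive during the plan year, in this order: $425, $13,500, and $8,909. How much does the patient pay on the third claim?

Claim 1 ($425): fully absorbed by the deductible. Cost to patient: $425. OOP to date $425.
Claim 2 ($13,500): $1,211 finishes the deductible; $12,289 goes to coinsurance; 20% of $12,289 = $2,457.80. Patient pays $3,668.80; OOP now $4,093.80.
Claim 3 ($8,909): deductible met; 20% of $8,909 = $1,781.80. That would push OOP to $5,875.60, over the $5,600 cap, so patient pays $5,600 − $4,093.80 = $1,506.20.

$1,506.20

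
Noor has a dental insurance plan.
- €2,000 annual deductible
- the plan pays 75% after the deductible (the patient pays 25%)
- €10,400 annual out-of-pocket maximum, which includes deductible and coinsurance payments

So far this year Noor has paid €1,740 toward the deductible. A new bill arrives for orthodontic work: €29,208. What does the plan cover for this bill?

Deductible still to meet: €2,000 − €1,740 = €260.
That leaves €29,208 − €260 = €28,948 for coinsurance.
Coinsurance: €28,948 × 25% = €7,237.
Patient responsibility before any cap: €260 + €7,237 = €7,497.
Year-to-date out-of-pocket becomes €1,740 + €7,497 = €9,237, still under the €10,400 maximum, so no cap applies.
The plan picks up €29,208 − €7,497 = €21,711.

€21,711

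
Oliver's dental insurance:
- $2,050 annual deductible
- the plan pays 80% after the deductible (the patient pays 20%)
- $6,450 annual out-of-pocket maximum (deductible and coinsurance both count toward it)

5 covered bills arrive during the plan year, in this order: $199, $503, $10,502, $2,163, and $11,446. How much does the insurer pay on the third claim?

$7,323.20

#1 ($199): entire amount goes to the deductible. Patient pays $199; OOP now $199. Plan pays $199 − $199 = $0.
#2 ($503): entire amount goes to the deductible. Patient owes $503 (running OOP $702). Plan pays $503 − $503 = $0.
#3 ($10,502): $1,348 to deductible, leaving $9,154; coinsurance $9,154 × 20% = $1,830.80. Patient owes $3,178.80 (running OOP $3,880.80). Plan pays $10,502 − $3,178.80 = $7,323.20.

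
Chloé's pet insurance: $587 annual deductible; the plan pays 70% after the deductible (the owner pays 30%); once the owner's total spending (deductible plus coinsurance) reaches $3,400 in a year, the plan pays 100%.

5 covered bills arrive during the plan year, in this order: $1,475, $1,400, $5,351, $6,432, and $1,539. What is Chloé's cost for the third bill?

Bill 1, $1,475: $587 to deductible, leaving $888; 30% of $888 = $266.40. Cost to owner: $853.40. OOP to date $853.40.
Bill 2, $1,400: deductible already satisfied, so owner's share is 30% × $1,400 = $420. Owner owes $420 (running OOP $1,273.40).
Bill 3, $5,351: deductible already satisfied, so owner's share is 30% × $5,351 = $1,605.30. Owner pays $1,605.30; OOP now $2,878.70.

$1,605.30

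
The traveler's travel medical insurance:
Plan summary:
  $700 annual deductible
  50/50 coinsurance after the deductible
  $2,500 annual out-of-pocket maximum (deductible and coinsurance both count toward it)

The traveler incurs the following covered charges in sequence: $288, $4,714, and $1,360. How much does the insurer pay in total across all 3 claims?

Claim 1 ($288): entire amount goes to the deductible. Traveler owes $288 (running OOP $288). Insurer: $288 − $288 = $0.
Claim 2 ($4,714): $412 to deductible, leaving $4,302; coinsurance $4,302 × 50% = $2,151. Together that's $412 + $2,151 = $2,563. That would push OOP to $2,851, over the $2,500 cap, so traveler pays $2,500 − $288 = $2,212. Insurer: $4,714 − $2,212 = $2,502.
Claim 3 ($1,360): 50% coinsurance on $1,360 = $680. OOP would hit $3,180 > $2,500, so the cap limits the traveler to $2,500 − $2,500 = $0. Plan pays $1,360 − $0 = $1,360.
Insurer total = bills − traveler's total = $6,362 − $2,500 = $3,862.

$3,862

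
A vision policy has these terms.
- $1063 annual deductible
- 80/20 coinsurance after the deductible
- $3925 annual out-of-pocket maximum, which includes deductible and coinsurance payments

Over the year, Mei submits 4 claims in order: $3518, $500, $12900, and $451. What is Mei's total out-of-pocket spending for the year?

$3925

Bill 1, $3518: deductible takes $1063, $2455 remains; 20% of $2455 = $491. Cost to member: $1554. OOP to date $1554.
Bill 2, $500: deductible already satisfied, so member's share is 20% × $500 = $100. Member pays $100; OOP now $1654.
Bill 3, $12900: 20% coinsurance on $12900 = $2580. Adding that to $1654 gives $4234, past the $3925 cap; member pays only $3925 − $1654 = $2271.
Bill 4, $451: 20% coinsurance on $451 = $90.20. That would push OOP to $4015.20, over the $3925 cap, so member pays $3925 − $3925 = $0.
Summing the member's payments: $1554 + $100 + $2271 + $0 = $3925.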